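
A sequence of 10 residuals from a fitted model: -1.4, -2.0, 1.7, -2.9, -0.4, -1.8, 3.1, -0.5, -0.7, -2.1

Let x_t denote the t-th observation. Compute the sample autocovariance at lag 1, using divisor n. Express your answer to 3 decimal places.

Mean x̄ = (-1.4 − 2.0 + 1.7 − 2.9 − 0.4 − 1.8 + 3.1 − 0.5 − 0.7 − 2.1)/10 = -0.7000
Σ_{t=1}^{9}(x_t−x̄)(x_{t+1}−x̄) = -11.9000
γ_1 = -11.9000 / 10 = -1.190

-1.190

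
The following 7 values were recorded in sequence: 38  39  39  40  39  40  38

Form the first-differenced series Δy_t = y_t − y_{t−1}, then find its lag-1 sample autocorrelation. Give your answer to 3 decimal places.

-0.500

First differences Δy: 1, 0, 1, -1, 1, -2
Mean of differences = 0.0000
Numerator Σ(Δy_t−Δȳ)(Δy_{t+1}−Δȳ) = -4.0000
Denominator Σ(Δy_t−Δȳ)² = 8.0000
r_1(Δy) = -4.0000 / 8.0000 = -0.500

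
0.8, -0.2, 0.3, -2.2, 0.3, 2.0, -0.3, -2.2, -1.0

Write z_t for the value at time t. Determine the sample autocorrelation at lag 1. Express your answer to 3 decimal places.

Mean z̄ = (0.8 − 0.2 + 0.3 − 2.2 + 0.3 + 2.0 − 0.3 − 2.2 − 1.0)/9 = -0.2778
Numerator Σ_{t=1}^{8}(z_t−z̄)(z_{t+1}−z̄) = 0.6040
Denominator Σ(z_t−z̄)² = 14.9356
r_1 = 0.6040 / 14.9356 = 0.040

0.040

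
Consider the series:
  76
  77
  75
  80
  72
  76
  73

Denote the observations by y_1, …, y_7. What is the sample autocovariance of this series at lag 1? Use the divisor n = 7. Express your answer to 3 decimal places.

Mean ȳ = (76 + 77 + 75 + 80 + 72 + 76 + 73)/7 = 75.5714
Σ_{t=1}^{6}(y_t−ȳ)(y_{t+1}−ȳ) = -21.1837
γ_1 = -21.1837 / 7 = -3.026

-3.026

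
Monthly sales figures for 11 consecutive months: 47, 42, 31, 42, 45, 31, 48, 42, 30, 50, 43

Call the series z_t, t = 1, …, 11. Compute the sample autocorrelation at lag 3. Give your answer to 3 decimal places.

0.580

Mean z̄ = (47 + 42 + 31 + 42 + 45 + 31 + 48 + 42 + 30 + 50 + 43)/11 = 41.0000
Numerator Σ_{t=1}^{8}(z_t−z̄)(z_{t+3}−z̄) = 296.0000
Denominator Σ(z_t−z̄)² = 510.0000
r_3 = 296.0000 / 510.0000 = 0.580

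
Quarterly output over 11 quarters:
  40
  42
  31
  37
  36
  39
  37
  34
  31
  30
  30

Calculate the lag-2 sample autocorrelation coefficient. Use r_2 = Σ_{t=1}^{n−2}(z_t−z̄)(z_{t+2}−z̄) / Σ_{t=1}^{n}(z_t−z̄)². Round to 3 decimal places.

0.071

Mean z̄ = (40 + 42 + 31 + 37 + 36 + 39 + 37 + 34 + 31 + 30 + 30)/11 = 35.1818
Numerator Σ_{t=1}^{9}(z_t−z̄)(z_{t+2}−z̄) = 12.9339
Denominator Σ(z_t−z̄)² = 181.6364
r_2 = 12.9339 / 181.6364 = 0.071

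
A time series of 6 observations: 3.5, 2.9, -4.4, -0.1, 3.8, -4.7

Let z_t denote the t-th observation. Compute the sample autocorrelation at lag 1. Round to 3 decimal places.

Mean z̄ = (3.5 + 2.9 − 4.4 − 0.1 + 3.8 − 4.7)/6 = 0.1667
Deviations from mean: 3.3333, 2.7333, -4.5667, -0.2667, 3.6333, -4.8667
Numerator Σ_{t=1}^{5}(z_t−z̄)(z_{t+1}−z̄) = -20.8044
Denominator Σ(z_t−z̄)² = 76.3933
r_1 = -20.8044 / 76.3933 = -0.272

-0.272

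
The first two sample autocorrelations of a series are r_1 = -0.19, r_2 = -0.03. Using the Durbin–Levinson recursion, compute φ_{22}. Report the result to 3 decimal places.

φ_{22} = (r_2 − r_1²) / (1 − r_1²)
r_1² = (-0.19)² = 0.0361
Numerator = -0.03 − 0.0361 = -0.0661; denominator = 1 − 0.0361 = 0.9639
φ_{22} = -0.0661 / 0.9639 = -0.069

-0.069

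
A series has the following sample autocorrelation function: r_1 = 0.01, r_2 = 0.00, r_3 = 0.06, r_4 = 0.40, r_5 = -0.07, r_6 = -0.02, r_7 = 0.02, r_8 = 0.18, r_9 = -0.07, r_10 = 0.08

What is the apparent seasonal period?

4

The largest autocorrelation is r_4 = 0.40, with a weaker echo at lag 8 (0.18); the remaining lags stay at or below 0.08.
The dominant spike at lag 4 indicates a seasonal period of 4.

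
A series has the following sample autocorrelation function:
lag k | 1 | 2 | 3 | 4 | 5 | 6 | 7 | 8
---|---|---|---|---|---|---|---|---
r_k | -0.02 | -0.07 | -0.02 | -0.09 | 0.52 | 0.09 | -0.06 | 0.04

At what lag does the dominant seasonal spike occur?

The largest autocorrelation is r_5 = 0.52; the remaining lags stay at or below 0.09.
The dominant spike at lag 5 indicates a seasonal period of 5.

5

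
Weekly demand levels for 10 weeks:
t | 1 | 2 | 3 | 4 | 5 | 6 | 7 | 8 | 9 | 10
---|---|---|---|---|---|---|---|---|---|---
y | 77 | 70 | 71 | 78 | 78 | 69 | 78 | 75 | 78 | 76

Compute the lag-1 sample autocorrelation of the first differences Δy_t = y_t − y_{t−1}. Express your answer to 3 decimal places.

-0.432

First differences Δy: -7, 1, 7, 0, -9, 9, -3, 3, -2
Mean of differences = -0.1111
Numerator Σ(Δy_t−Δȳ)(Δy_{t+1}−Δȳ) = -122.1235
Denominator Σ(Δy_t−Δȳ)² = 282.8889
r_1(Δy) = -122.1235 / 282.8889 = -0.432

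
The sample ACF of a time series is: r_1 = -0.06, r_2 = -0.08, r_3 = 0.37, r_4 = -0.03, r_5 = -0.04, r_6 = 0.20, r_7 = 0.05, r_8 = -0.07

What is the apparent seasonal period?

The largest autocorrelation is r_3 = 0.37, with a weaker echo at lag 6 (0.20); the remaining lags stay at or below 0.05.
The dominant spike at lag 3 indicates a seasonal period of 3.

3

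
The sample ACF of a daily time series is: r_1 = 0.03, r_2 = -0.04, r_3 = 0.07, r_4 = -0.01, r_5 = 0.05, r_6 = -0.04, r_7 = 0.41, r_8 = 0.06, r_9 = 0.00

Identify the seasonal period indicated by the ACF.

The largest autocorrelation is r_7 = 0.41; the remaining lags stay at or below 0.07.
The dominant spike at lag 7 indicates a seasonal period of 7.

7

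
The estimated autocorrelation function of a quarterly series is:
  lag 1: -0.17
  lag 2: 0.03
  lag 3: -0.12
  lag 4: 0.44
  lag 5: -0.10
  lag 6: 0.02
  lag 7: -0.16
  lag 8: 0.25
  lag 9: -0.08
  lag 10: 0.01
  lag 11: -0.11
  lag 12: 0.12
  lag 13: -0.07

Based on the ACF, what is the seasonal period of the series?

4

The largest autocorrelation is r_4 = 0.44, with a weaker echo at lag 8 (0.25); the remaining lags stay at or below 0.12.
The dominant spike at lag 4 indicates a seasonal period of 4.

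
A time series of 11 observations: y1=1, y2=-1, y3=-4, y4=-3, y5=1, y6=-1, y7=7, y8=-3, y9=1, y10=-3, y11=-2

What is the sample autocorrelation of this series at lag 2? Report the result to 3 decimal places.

0.206

Mean ȳ = (1 − 1 − 4 − 3 + 1 − 1 + 7 − 3 + 1 − 3 − 2)/11 = -0.6364
Numerator Σ_{t=1}^{9}(y_t−ȳ)(y_{t+2}−ȳ) = 19.9174
Denominator Σ(y_t−ȳ)² = 96.5455
r_2 = 19.9174 / 96.5455 = 0.206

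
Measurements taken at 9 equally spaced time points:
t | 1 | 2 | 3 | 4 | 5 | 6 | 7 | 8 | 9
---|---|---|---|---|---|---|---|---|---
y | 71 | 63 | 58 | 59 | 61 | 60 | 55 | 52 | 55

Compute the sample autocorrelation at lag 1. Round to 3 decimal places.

Mean ȳ = (71 + 63 + 58 + 59 + 61 + 60 + 55 + 52 + 55)/9 = 59.3333
Numerator Σ_{t=1}^{8}(y_t−ȳ)(y_{t+1}−ȳ) = 99.5556
Denominator Σ(y_t−ȳ)² = 246.0000
r_1 = 99.5556 / 246.0000 = 0.405

0.405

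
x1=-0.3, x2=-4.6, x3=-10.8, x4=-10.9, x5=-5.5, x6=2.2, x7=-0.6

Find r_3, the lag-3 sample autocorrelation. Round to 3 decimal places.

Mean x̄ = (-0.3 − 4.6 − 10.8 − 10.9 − 5.5 + 2.2 − 0.6)/7 = -4.3571
Σ(x_t−x̄)(x_{t+3}−x̄) = (-26.5453) + (0.2776) + (-42.2467) + (-24.5824) = -93.0969
Denominator Σ(x_t−x̄)² = 159.2571
r_3 = -93.0969 / 159.2571 = -0.585

-0.585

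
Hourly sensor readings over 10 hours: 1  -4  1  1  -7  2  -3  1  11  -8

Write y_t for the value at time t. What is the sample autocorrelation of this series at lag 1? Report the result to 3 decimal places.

-0.428

Mean ȳ = (1 − 4 + 1 + 1 − 7 + 2 − 3 + 1 + 11 − 8)/10 = -0.5000
Numerator Σ_{t=1}^{9}(y_t−ȳ)(y_{t+1}−ȳ) = -113.2500
Denominator Σ(y_t−ȳ)² = 264.5000
r_1 = -113.2500 / 264.5000 = -0.428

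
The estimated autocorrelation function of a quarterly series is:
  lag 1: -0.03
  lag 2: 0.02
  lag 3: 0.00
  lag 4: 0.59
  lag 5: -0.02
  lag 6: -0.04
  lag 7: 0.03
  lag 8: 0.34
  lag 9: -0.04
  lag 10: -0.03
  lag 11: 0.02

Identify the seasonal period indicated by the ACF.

4

The largest autocorrelation is r_4 = 0.59, with a weaker echo at lag 8 (0.34); the remaining lags stay at or below 0.03.
The dominant spike at lag 4 indicates a seasonal period of 4.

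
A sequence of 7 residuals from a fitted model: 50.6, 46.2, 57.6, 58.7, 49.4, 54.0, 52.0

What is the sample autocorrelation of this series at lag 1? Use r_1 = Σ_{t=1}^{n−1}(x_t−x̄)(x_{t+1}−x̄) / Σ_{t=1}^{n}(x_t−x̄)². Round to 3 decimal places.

Mean x̄ = (50.6 + 46.2 + 57.6 + 58.7 + 49.4 + 54.0 + 52.0)/7 = 52.6429
Σ(x_t−x̄)(x_{t+1}−x̄) = (13.1618) + (-31.9382) + (30.0261) + (-19.6424) + (-4.4010) + (-0.8724) = -13.6661
Denominator Σ(x_t−x̄)² = 119.7171
r_1 = -13.6661 / 119.7171 = -0.114

-0.114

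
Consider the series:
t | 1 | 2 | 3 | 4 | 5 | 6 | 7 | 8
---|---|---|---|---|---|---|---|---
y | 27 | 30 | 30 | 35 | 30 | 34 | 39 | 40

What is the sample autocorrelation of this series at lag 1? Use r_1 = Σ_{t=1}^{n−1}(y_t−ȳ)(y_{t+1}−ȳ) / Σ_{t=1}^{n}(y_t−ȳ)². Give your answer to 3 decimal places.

0.392

Mean ȳ = (27 + 30 + 30 + 35 + 30 + 34 + 39 + 40)/8 = 33.1250
Deviations from mean: -6.1250, -3.1250, -3.1250, 1.8750, -3.1250, 0.8750, 5.8750, 6.8750
Σ(y_t−ȳ)(y_{t+1}−ȳ) = (19.1406) + (9.7656) + (-5.8594) + (-5.8594) + (-2.7344) + (5.1406) + (40.3906) = 59.9844
Denominator Σ(y_t−ȳ)² = 152.8750
r_1 = 59.9844 / 152.8750 = 0.392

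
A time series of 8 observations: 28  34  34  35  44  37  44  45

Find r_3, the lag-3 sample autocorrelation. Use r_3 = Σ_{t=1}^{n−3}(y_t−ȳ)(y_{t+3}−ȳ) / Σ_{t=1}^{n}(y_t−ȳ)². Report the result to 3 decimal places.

0.133

Mean ȳ = (28 + 34 + 34 + 35 + 44 + 37 + 44 + 45)/8 = 37.6250
Σ(y_t−ȳ)(y_{t+3}−ȳ) = (25.2656) + (-23.1094) + (2.2656) + (-16.7344) + (47.0156) = 34.7031
Denominator Σ(y_t−ȳ)² = 261.8750
r_3 = 34.7031 / 261.8750 = 0.133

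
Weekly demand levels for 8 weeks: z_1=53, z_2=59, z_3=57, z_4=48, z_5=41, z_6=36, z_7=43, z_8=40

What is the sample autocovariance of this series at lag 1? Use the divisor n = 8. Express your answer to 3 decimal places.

Mean z̄ = (53 + 59 + 57 + 48 + 41 + 36 + 43 + 40)/8 = 47.1250
Deviations: 5.8750, 11.8750, 9.8750, 0.8750, -6.1250, -11.1250, -4.1250, -7.1250
Σ_{t=1}^{7}(z_t−z̄)(z_{t+1}−z̄) = 333.7344
γ_1 = 333.7344 / 8 = 41.717

41.717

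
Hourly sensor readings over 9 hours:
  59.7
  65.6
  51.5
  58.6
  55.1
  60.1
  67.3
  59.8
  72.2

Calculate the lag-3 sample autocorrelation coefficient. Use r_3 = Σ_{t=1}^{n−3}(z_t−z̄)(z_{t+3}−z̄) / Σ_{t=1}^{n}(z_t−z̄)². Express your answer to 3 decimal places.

Mean z̄ = (59.7 + 65.6 + 51.5 + 58.6 + 55.1 + 60.1 + 67.3 + 59.8 + 72.2)/9 = 61.1000
Σ(z_t−z̄)(z_{t+3}−z̄) = (3.5000) + (-27.0000) + (9.6000) + (-15.5000) + (7.8000) + (-11.1000) = -32.7000
Denominator Σ(z_t−z̄)² = 320.9600
r_3 = -32.7000 / 320.9600 = -0.102

-0.102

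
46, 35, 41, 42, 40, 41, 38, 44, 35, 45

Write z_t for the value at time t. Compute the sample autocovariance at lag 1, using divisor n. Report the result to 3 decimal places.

-8.569

Mean z̄ = (46 + 35 + 41 + 42 + 40 + 41 + 38 + 44 + 35 + 45)/10 = 40.7000
Σ_{t=1}^{9}(z_t−z̄)(z_{t+1}−z̄) = -85.6900
γ_1 = -85.6900 / 10 = -8.569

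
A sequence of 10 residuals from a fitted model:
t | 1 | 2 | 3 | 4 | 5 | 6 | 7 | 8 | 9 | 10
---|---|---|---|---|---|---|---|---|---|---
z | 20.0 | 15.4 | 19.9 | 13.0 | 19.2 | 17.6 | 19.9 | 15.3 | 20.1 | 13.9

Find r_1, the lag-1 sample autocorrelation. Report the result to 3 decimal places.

-0.697

Mean z̄ = (20.0 + 15.4 + 19.9 + 13.0 + 19.2 + 17.6 + 19.9 + 15.3 + 20.1 + 13.9)/10 = 17.4300
Numerator Σ_{t=1}^{9}(z_t−z̄)(z_{t+1}−z̄) = -48.6669
Denominator Σ(z_t−z̄)² = 69.8410
r_1 = -48.6669 / 69.8410 = -0.697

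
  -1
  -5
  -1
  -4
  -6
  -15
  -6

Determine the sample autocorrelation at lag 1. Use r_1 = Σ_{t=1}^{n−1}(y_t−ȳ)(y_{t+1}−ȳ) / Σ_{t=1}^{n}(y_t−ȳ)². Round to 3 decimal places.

Mean ȳ = (-1 − 5 − 1 − 4 − 6 − 15 − 6)/7 = -5.4286
Deviations from mean: 4.4286, 0.4286, 4.4286, 1.4286, -0.5714, -9.5714, -0.5714
Σ(y_t−ȳ)(y_{t+1}−ȳ) = (1.8980) + (1.8980) + (6.3265) + (-0.8163) + (5.4694) + (5.4694) = 20.2449
Denominator Σ(y_t−ȳ)² = 133.7143
r_1 = 20.2449 / 133.7143 = 0.151

0.151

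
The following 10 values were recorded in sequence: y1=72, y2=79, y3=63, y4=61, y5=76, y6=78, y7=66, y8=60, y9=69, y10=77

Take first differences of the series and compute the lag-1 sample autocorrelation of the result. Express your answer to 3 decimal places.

-0.010

First differences Δy: 7, -16, -2, 15, 2, -12, -6, 9, 8
Mean of differences = 0.5556
Numerator Σ(Δy_t−Δȳ)(Δy_{t+1}−Δȳ) = -8.7531
Denominator Σ(Δy_t−Δȳ)² = 860.2222
r_1(Δy) = -8.7531 / 860.2222 = -0.010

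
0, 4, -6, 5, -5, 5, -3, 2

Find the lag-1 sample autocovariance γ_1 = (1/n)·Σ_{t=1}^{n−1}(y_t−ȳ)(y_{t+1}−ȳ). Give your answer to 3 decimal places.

Mean ȳ = (0 + 4 − 6 + 5 − 5 + 5 − 3 + 2)/8 = 0.2500
Σ_{t=1}^{7}(y_t−ȳ)(y_{t+1}−ȳ) = -125.0625
γ_1 = -125.0625 / 8 = -15.633

-15.633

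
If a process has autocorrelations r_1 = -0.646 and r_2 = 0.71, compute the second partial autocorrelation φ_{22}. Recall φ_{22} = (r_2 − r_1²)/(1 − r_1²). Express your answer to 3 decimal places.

0.502

φ_{22} = (r_2 − r_1²) / (1 − r_1²)
r_1² = (-0.646)² = 0.417316
Numerator = 0.71 − 0.4173 = 0.2927; denominator = 1 − 0.4173 = 0.5827
φ_{22} = 0.2927 / 0.5827 = 0.502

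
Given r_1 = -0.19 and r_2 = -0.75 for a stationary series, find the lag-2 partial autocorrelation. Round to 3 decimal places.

-0.816

φ_{22} = (r_2 − r_1²) / (1 − r_1²)
r_1² = (-0.19)² = 0.0361
Numerator = -0.75 − 0.0361 = -0.7861; denominator = 1 − 0.0361 = 0.9639
φ_{22} = -0.7861 / 0.9639 = -0.816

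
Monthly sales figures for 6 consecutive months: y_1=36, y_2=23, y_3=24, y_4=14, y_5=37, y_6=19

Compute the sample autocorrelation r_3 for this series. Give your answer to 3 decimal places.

-0.328

Mean ȳ = (36 + 23 + 24 + 14 + 37 + 19)/6 = 25.5000
Numerator Σ_{t=1}^{3}(y_t−ȳ)(y_{t+3}−ȳ) = -139.7500
Denominator Σ(y_t−ȳ)² = 425.5000
r_3 = -139.7500 / 425.5000 = -0.328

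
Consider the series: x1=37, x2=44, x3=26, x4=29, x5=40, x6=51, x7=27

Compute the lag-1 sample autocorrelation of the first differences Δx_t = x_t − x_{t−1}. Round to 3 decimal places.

-0.238

First differences Δx: 7, -18, 3, 11, 11, -24
Mean of differences = -1.6667
Numerator Σ(Δx_t−Δx̄)(Δx_{t+1}−Δx̄) = -281.1111
Denominator Σ(Δx_t−Δx̄)² = 1183.3333
r_1(Δx) = -281.1111 / 1183.3333 = -0.238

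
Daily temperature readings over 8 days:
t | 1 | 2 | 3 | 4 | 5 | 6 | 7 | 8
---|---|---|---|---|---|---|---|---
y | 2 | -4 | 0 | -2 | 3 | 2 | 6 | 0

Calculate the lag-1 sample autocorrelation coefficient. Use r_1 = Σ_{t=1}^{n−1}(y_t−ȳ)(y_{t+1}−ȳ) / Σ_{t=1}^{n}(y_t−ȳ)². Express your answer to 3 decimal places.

-0.017

Mean ȳ = (2 − 4 + 0 − 2 + 3 + 2 + 6 + 0)/8 = 0.8750
Deviations from mean: 1.1250, -4.8750, -0.8750, -2.8750, 2.1250, 1.1250, 5.1250, -0.8750
Σ(y_t−ȳ)(y_{t+1}−ȳ) = (-5.4844) + (4.2656) + (2.5156) + (-6.1094) + (2.3906) + (5.7656) + (-4.4844) = -1.1406
Denominator Σ(y_t−ȳ)² = 66.8750
r_1 = -1.1406 / 66.8750 = -0.017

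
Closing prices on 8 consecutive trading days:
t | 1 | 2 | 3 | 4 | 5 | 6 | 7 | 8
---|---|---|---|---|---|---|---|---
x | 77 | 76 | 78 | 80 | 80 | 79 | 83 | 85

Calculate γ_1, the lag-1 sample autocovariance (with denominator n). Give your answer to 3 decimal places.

3.867

Mean x̄ = (77 + 76 + 78 + 80 + 80 + 79 + 83 + 85)/8 = 79.7500
Σ_{t=1}^{7}(x_t−x̄)(x_{t+1}−x̄) = 30.9375
γ_1 = 30.9375 / 8 = 3.867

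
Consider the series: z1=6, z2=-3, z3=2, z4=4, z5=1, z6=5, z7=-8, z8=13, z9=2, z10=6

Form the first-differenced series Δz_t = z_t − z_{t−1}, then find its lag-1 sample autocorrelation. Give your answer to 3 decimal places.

-0.740

First differences Δz: -9, 5, 2, -3, 4, -13, 21, -11, 4
Mean of differences = 0.0000
Numerator Σ(Δz_t−Δz̄)(Δz_{t+1}−Δz̄) = -653.0000
Denominator Σ(Δz_t−Δz̄)² = 882.0000
r_1(Δz) = -653.0000 / 882.0000 = -0.740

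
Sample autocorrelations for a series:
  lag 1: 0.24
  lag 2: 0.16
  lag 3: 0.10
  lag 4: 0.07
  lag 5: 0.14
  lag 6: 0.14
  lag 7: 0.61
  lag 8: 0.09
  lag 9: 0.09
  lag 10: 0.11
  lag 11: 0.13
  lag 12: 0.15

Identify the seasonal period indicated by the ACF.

7

The largest autocorrelation is r_7 = 0.61; the remaining lags stay at or below 0.24. The elevated value at lag 1 (0.24), dropping to 0.16 at lag 2, reflects decaying short-term dependence rather than seasonality.
The dominant spike at lag 7 indicates a seasonal period of 7.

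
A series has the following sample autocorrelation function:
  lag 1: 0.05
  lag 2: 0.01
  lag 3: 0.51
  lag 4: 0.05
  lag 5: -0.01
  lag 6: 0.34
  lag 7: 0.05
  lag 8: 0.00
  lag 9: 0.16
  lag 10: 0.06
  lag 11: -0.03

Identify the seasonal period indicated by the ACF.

3

The largest autocorrelation is r_3 = 0.51, with weaker echoes at lags 6 (0.34) and 9 (0.16); the remaining lags stay at or below 0.06.
The dominant spike at lag 3 indicates a seasonal period of 3.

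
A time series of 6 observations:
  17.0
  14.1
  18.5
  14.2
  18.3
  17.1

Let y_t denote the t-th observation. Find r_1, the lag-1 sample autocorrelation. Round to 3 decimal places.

-0.721

Mean ȳ = (17.0 + 14.1 + 18.5 + 14.2 + 18.3 + 17.1)/6 = 16.5333
Deviations from mean: 0.4667, -2.4333, 1.9667, -2.3333, 1.7667, 0.5667
Numerator Σ_{t=1}^{5}(y_t−ȳ)(y_{t+1}−ȳ) = -13.6311
Denominator Σ(y_t−ȳ)² = 18.8933
r_1 = -13.6311 / 18.8933 = -0.721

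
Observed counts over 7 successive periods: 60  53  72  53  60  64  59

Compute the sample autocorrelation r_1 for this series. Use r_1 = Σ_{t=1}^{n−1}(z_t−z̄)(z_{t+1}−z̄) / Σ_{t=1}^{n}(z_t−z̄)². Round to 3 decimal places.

Mean z̄ = (60 + 53 + 72 + 53 + 60 + 64 + 59)/7 = 60.1429
Deviations from mean: -0.1429, -7.1429, 11.8571, -7.1429, -0.1429, 3.8571, -1.1429
Numerator Σ_{t=1}^{6}(z_t−z̄)(z_{t+1}−z̄) = -172.3061
Denominator Σ(z_t−z̄)² = 258.8571
r_1 = -172.3061 / 258.8571 = -0.666

-0.666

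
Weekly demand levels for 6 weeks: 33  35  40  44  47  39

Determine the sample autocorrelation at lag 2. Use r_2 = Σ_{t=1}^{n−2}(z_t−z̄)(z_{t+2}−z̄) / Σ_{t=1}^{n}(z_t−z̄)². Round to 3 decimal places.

-0.164

Mean z̄ = (33 + 35 + 40 + 44 + 47 + 39)/6 = 39.6667
Deviations from mean: -6.6667, -4.6667, 0.3333, 4.3333, 7.3333, -0.6667
Numerator Σ_{t=1}^{4}(z_t−z̄)(z_{t+2}−z̄) = -22.8889
Denominator Σ(z_t−z̄)² = 139.3333
r_2 = -22.8889 / 139.3333 = -0.164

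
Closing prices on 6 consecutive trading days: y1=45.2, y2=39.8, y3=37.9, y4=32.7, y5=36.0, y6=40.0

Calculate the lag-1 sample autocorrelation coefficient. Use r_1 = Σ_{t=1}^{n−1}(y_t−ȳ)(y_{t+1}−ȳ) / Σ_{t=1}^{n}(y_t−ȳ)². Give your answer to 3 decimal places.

Mean ȳ = (45.2 + 39.8 + 37.9 + 32.7 + 36.0 + 40.0)/6 = 38.6000
Deviations from mean: 6.6000, 1.2000, -0.7000, -5.9000, -2.6000, 1.4000
Σ(y_t−ȳ)(y_{t+1}−ȳ) = (7.9200) + (-0.8400) + (4.1300) + (15.3400) + (-3.6400) = 22.9100
Denominator Σ(y_t−ȳ)² = 89.0200
r_1 = 22.9100 / 89.0200 = 0.257

0.257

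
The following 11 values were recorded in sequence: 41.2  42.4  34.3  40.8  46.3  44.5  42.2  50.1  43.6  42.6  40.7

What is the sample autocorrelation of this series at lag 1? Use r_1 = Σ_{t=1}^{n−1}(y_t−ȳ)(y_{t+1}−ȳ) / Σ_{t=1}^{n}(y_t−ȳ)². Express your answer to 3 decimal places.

Mean ȳ = (41.2 + 42.4 + 34.3 + 40.8 + 46.3 + 44.5 + 42.2 + 50.1 + 43.6 + 42.6 + 40.7)/11 = 42.6091
Numerator Σ_{t=1}^{10}(y_t−ȳ)(y_{t+1}−ȳ) = 20.9590
Denominator Σ(y_t−ȳ)² = 152.4491
r_1 = 20.9590 / 152.4491 = 0.137

0.137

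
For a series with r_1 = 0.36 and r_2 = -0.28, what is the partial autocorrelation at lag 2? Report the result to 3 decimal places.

φ_{22} = (r_2 − r_1²) / (1 − r_1²)
r_1² = (0.36)² = 0.1296
Numerator = -0.28 − 0.1296 = -0.4096; denominator = 1 − 0.1296 = 0.8704
φ_{22} = -0.4096 / 0.8704 = -0.471

-0.471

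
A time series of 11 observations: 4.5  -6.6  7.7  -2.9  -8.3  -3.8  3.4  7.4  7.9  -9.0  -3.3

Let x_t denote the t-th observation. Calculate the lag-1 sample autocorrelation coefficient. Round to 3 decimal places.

-0.044

Mean x̄ = (4.5 − 6.6 + 7.7 − 2.9 − 8.3 − 3.8 + 3.4 + 7.4 + 7.9 − 9.0 − 3.3)/11 = -0.2727
Numerator Σ_{t=1}^{10}(x_t−x̄)(x_{t+1}−x̄) = -19.1598
Denominator Σ(x_t−x̄)² = 434.6418
r_1 = -19.1598 / 434.6418 = -0.044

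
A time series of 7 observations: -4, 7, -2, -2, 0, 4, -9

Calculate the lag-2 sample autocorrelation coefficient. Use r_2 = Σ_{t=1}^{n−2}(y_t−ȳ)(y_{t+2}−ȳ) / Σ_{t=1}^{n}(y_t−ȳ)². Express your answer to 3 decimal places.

-0.115

Mean ȳ = (-4 + 7 − 2 − 2 + 0 + 4 − 9)/7 = -0.8571
Numerator Σ_{t=1}^{5}(y_t−ȳ)(y_{t+2}−ȳ) = -18.8980
Denominator Σ(y_t−ȳ)² = 164.8571
r_2 = -18.8980 / 164.8571 = -0.115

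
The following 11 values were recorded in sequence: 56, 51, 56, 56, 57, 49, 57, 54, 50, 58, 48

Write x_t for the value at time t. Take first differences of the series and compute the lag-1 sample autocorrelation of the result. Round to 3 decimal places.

First differences Δx: -5, 5, 0, 1, -8, 8, -3, -4, 8, -10
Mean of differences = -0.8000
Numerator Σ(Δx_t−Δx̄)(Δx_{t+1}−Δx̄) = -216.0400
Denominator Σ(Δx_t−Δx̄)² = 361.6000
r_1(Δx) = -216.0400 / 361.6000 = -0.597

-0.597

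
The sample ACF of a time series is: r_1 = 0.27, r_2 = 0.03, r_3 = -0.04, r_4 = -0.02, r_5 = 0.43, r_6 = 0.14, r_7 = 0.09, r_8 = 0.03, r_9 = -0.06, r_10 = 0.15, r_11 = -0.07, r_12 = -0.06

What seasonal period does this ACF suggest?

5

The largest autocorrelation is r_5 = 0.43; the remaining lags stay at or below 0.27. The elevated value at lag 1 (0.27), dropping to 0.03 at lag 2, reflects decaying short-term dependence rather than seasonality.
The dominant spike at lag 5 indicates a seasonal period of 5.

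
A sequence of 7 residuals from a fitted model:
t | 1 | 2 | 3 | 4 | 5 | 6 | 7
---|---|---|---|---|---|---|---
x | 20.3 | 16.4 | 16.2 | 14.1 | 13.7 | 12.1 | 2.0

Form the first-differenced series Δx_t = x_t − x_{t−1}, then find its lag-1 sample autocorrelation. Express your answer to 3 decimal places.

-0.052

First differences Δx: -3.9, -0.2, -2.1, -0.4, -1.6, -10.1
Mean of differences = -3.0500
Numerator Σ(Δx_t−Δx̄)(Δx_{t+1}−Δx̄) = -3.5775
Denominator Σ(Δx_t−Δx̄)² = 68.5750
r_1(Δx) = -3.5775 / 68.5750 = -0.052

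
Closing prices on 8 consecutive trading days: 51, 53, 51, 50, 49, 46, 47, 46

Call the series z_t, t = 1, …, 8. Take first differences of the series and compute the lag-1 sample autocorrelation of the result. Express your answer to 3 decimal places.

First differences Δz: 2, -2, -1, -1, -3, 1, -1
Mean of differences = -0.7143
Numerator Σ(Δz_t−Δz̄)(Δz_{t+1}−Δz̄) = -6.7959
Denominator Σ(Δz_t−Δz̄)² = 17.4286
r_1(Δz) = -6.7959 / 17.4286 = -0.390

-0.390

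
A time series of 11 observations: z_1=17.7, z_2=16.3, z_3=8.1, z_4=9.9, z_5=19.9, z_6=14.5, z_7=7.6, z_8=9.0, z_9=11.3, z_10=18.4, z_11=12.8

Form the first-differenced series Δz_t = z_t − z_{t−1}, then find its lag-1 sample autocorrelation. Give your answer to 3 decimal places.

First differences Δz: -1.4, -8.2, 1.8, 10.0, -5.4, -6.9, 1.4, 2.3, 7.1, -5.6
Mean of differences = -0.4900
Numerator Σ(Δz_t−Δz̄)(Δz_{t+1}−Δz̄) = -31.1011
Denominator Σ(Δz_t−Δz̄)² = 335.8290
r_1(Δz) = -31.1011 / 335.8290 = -0.093

-0.093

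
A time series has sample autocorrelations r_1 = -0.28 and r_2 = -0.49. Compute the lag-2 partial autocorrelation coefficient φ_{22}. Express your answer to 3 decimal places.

-0.617

φ_{22} = (r_2 − r_1²) / (1 − r_1²)
r_1² = (-0.28)² = 0.0784
Numerator = -0.49 − 0.0784 = -0.5684; denominator = 1 − 0.0784 = 0.9216
φ_{22} = -0.5684 / 0.9216 = -0.617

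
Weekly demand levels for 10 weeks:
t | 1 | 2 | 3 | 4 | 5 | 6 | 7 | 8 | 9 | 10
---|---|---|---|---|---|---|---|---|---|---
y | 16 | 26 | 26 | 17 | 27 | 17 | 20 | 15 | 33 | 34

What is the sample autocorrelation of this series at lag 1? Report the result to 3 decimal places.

-0.013

Mean ȳ = (16 + 26 + 26 + 17 + 27 + 17 + 20 + 15 + 33 + 34)/10 = 23.1000
Numerator Σ_{t=1}^{9}(y_t−ȳ)(y_{t+1}−ȳ) = -5.7100
Denominator Σ(y_t−ȳ)² = 448.9000
r_1 = -5.7100 / 448.9000 = -0.013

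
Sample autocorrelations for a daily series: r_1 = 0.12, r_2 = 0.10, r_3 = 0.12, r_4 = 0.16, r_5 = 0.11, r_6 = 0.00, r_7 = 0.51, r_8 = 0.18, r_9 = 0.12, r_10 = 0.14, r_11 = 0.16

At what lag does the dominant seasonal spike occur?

The largest autocorrelation is r_7 = 0.51; the remaining lags stay at or below 0.18.
The dominant spike at lag 7 indicates a seasonal period of 7.

7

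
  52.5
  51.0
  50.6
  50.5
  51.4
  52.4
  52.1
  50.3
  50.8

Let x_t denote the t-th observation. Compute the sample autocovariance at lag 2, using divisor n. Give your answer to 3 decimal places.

-0.329

Mean x̄ = (52.5 + 51.0 + 50.6 + 50.5 + 51.4 + 52.4 + 52.1 + 50.3 + 50.8)/9 = 51.2889
Σ_{t=1}^{7}(x_t−x̄)(x_{t+2}−x̄) = -2.9647
γ_2 = -2.9647 / 9 = -0.329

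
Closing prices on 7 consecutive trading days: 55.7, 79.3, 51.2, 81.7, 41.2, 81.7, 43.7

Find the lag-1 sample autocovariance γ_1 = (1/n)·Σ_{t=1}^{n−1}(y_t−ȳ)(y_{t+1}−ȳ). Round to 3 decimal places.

Mean ȳ = (55.7 + 79.3 + 51.2 + 81.7 + 41.2 + 81.7 + 43.7)/7 = 62.0714
Σ_{t=1}^{6}(y_t−ȳ)(y_{t+1}−ȳ) = -1690.4180
γ_1 = -1690.4180 / 7 = -241.488

-241.488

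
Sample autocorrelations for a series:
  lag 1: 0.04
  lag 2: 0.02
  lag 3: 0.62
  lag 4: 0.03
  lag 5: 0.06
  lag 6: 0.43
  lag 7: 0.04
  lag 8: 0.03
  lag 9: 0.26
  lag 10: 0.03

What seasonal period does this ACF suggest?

The largest autocorrelation is r_3 = 0.62, with weaker echoes at lags 6 (0.43) and 9 (0.26); the remaining lags stay at or below 0.06.
The dominant spike at lag 3 indicates a seasonal period of 3.

3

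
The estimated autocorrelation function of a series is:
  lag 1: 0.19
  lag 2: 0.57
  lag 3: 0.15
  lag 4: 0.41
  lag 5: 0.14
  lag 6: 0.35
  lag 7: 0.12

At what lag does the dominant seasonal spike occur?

The largest autocorrelation is r_2 = 0.57, with weaker echoes at lags 4 (0.41) and 6 (0.35); the remaining lags stay at or below 0.19.
The dominant spike at lag 2 indicates a seasonal period of 2.

2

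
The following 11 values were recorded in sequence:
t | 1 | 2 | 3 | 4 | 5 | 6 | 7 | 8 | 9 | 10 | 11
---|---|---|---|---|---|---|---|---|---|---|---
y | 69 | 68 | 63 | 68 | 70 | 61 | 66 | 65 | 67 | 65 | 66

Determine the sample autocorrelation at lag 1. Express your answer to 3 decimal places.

Mean ȳ = (69 + 68 + 63 + 68 + 70 + 61 + 66 + 65 + 67 + 65 + 66)/11 = 66.1818
Numerator Σ_{t=1}^{10}(y_t−ȳ)(y_{t+1}−ȳ) = -19.8512
Denominator Σ(y_t−ȳ)² = 69.6364
r_1 = -19.8512 / 69.6364 = -0.285

-0.285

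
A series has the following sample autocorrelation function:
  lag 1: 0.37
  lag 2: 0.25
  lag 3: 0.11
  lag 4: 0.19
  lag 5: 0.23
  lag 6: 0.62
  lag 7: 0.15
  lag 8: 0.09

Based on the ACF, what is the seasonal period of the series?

The largest autocorrelation is r_6 = 0.62; the remaining lags stay at or below 0.37. The elevated value at lag 1 (0.37), dropping to 0.25 at lag 2, reflects decaying short-term dependence rather than seasonality.
The dominant spike at lag 6 indicates a seasonal period of 6.

6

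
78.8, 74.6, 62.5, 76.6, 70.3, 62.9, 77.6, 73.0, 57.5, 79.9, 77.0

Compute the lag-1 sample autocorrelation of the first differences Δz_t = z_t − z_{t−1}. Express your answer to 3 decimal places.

-0.470

First differences Δz: -4.2, -12.1, 14.1, -6.3, -7.4, 14.7, -4.6, -15.5, 22.4, -2.9
Mean of differences = -0.1800
Numerator Σ(Δz_t−Δz̄)(Δz_{t+1}−Δz̄) = -678.3384
Denominator Σ(Δz_t−Δz̄)² = 1444.6560
r_1(Δz) = -678.3384 / 1444.6560 = -0.470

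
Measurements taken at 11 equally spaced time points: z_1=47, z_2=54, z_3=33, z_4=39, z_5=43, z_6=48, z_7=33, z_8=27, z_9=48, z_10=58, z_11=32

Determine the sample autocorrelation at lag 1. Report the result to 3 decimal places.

Mean z̄ = (47 + 54 + 33 + 39 + 43 + 48 + 33 + 27 + 48 + 58 + 32)/11 = 42.0000
Numerator Σ_{t=1}^{10}(z_t−z̄)(z_{t+1}−z̄) = -91.0000
Denominator Σ(z_t−z̄)² = 994.0000
r_1 = -91.0000 / 994.0000 = -0.092

-0.092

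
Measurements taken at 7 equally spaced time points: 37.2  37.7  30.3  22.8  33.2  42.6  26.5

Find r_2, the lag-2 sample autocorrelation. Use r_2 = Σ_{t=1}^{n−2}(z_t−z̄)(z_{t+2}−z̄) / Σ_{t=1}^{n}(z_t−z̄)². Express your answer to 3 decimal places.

Mean z̄ = (37.2 + 37.7 + 30.3 + 22.8 + 33.2 + 42.6 + 26.5)/7 = 32.9000
Deviations from mean: 4.3000, 4.8000, -2.6000, -10.1000, 0.3000, 9.7000, -6.4000
Numerator Σ_{t=1}^{5}(z_t−z̄)(z_{t+2}−z̄) = -160.3300
Denominator Σ(z_t−z̄)² = 285.4400
r_2 = -160.3300 / 285.4400 = -0.562

-0.562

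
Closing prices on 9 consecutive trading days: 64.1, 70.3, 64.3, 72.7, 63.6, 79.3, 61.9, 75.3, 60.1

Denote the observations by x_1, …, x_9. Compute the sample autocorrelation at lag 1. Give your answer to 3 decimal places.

-0.775

Mean x̄ = (64.1 + 70.3 + 64.3 + 72.7 + 63.6 + 79.3 + 61.9 + 75.3 + 60.1)/9 = 67.9556
Numerator Σ_{t=1}^{8}(x_t−x̄)(x_{t+1}−x̄) = -275.8953
Denominator Σ(x_t−x̄)² = 356.2222
r_1 = -275.8953 / 356.2222 = -0.775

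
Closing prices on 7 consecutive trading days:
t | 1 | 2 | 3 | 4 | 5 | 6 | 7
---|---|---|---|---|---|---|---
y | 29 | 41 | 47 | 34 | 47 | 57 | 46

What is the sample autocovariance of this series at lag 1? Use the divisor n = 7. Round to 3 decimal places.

6.571

Mean ȳ = (29 + 41 + 47 + 34 + 47 + 57 + 46)/7 = 43.0000
Σ_{t=1}^{6}(y_t−ȳ)(y_{t+1}−ȳ) = 46.0000
γ_1 = 46.0000 / 7 = 6.571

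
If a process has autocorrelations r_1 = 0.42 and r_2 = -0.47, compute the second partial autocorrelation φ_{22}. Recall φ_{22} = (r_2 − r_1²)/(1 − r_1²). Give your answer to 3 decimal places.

φ_{22} = (r_2 − r_1²) / (1 − r_1²)
r_1² = (0.42)² = 0.1764
Numerator = -0.47 − 0.1764 = -0.6464; denominator = 1 − 0.1764 = 0.8236
φ_{22} = -0.6464 / 0.8236 = -0.785

-0.785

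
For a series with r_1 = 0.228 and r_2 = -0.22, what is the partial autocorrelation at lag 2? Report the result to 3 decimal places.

φ_{22} = (r_2 − r_1²) / (1 − r_1²)
r_1² = (0.228)² = 0.051984
Numerator = -0.22 − 0.0520 = -0.2720; denominator = 1 − 0.0520 = 0.9480
φ_{22} = -0.2720 / 0.9480 = -0.287

-0.287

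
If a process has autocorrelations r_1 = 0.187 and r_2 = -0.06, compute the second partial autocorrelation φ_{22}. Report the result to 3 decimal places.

φ_{22} = (r_2 − r_1²) / (1 − r_1²)
r_1² = (0.187)² = 0.034969
Numerator = -0.06 − 0.0350 = -0.0950; denominator = 1 − 0.0350 = 0.9650
φ_{22} = -0.0950 / 0.9650 = -0.098

-0.098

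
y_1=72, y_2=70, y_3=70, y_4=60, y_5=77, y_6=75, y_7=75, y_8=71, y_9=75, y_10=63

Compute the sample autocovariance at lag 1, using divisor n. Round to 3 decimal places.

Mean ȳ = (72 + 70 + 70 + 60 + 77 + 75 + 75 + 71 + 75 + 63)/10 = 70.8000
Σ_{t=1}^{9}(y_t−ȳ)(y_{t+1}−ȳ) = -46.0400
γ_1 = -46.0400 / 10 = -4.604

-4.604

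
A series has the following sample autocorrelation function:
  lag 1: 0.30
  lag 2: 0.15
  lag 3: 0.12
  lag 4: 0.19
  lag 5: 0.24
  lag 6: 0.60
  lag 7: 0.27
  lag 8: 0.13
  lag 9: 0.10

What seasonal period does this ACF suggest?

6

The largest autocorrelation is r_6 = 0.60; the remaining lags stay at or below 0.30. The elevated value at lag 1 (0.30), dropping to 0.15 at lag 2, reflects decaying short-term dependence rather than seasonality.
The dominant spike at lag 6 indicates a seasonal period of 6.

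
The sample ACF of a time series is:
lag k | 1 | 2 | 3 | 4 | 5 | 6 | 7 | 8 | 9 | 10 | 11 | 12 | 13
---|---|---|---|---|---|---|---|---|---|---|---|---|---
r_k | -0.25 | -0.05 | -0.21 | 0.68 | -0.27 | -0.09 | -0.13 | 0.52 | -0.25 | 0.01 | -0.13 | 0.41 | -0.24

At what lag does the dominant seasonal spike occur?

The largest autocorrelation is r_4 = 0.68, with weaker echoes at lags 8 (0.52) and 12 (0.41); the remaining lags stay at or below 0.01.
The dominant spike at lag 4 indicates a seasonal period of 4.

4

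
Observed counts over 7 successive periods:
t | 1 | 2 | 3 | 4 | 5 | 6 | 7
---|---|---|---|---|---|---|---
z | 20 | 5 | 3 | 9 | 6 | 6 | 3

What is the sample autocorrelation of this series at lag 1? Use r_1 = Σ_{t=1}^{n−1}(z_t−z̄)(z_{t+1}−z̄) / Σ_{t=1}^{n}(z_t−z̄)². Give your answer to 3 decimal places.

Mean z̄ = (20 + 5 + 3 + 9 + 6 + 6 + 3)/7 = 7.4286
Numerator Σ_{t=1}^{6}(z_t−z̄)(z_{t+1}−z̄) = -20.6122
Denominator Σ(z_t−z̄)² = 209.7143
r_1 = -20.6122 / 209.7143 = -0.098

-0.098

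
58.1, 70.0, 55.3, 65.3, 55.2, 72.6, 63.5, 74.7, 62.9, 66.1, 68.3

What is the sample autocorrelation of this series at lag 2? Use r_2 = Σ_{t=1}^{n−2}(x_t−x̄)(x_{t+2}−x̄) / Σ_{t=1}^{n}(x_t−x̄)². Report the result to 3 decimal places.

Mean x̄ = (58.1 + 70.0 + 55.3 + 65.3 + 55.2 + 72.6 + 63.5 + 74.7 + 62.9 + 66.1 + 68.3)/11 = 64.7273
Numerator Σ_{t=1}^{9}(x_t−x̄)(x_{t+2}−x̄) = 259.4312
Denominator Σ(x_t−x̄)² = 432.6218
r_2 = 259.4312 / 432.6218 = 0.600

0.600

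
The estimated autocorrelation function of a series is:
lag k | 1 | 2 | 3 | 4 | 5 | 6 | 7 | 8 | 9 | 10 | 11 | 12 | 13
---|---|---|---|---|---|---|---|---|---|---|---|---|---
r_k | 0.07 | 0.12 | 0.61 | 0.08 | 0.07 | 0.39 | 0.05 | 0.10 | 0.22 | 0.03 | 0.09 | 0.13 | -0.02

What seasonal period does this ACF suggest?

3

The largest autocorrelation is r_3 = 0.61, with weaker echoes at lags 6 (0.39) and 9 (0.22); the remaining lags stay at or below 0.13.
The dominant spike at lag 3 indicates a seasonal period of 3.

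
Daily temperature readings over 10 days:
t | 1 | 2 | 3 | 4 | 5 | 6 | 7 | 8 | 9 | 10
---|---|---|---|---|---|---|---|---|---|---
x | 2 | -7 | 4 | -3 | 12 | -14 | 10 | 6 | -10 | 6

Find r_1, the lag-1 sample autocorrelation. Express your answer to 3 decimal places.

-0.666

Mean x̄ = (2 − 7 + 4 − 3 + 12 − 14 + 10 + 6 − 10 + 6)/10 = 0.6000
Numerator Σ_{t=1}^{9}(x_t−x̄)(x_{t+1}−x̄) = -457.1600
Denominator Σ(x_t−x̄)² = 686.4000
r_1 = -457.1600 / 686.4000 = -0.666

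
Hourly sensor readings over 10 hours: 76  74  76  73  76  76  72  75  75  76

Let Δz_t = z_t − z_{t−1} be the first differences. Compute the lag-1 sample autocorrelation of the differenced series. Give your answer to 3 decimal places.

-0.596

First differences Δz: -2, 2, -3, 3, 0, -4, 3, 0, 1
Mean of differences = 0.0000
Numerator Σ(Δz_t−Δz̄)(Δz_{t+1}−Δz̄) = -31.0000
Denominator Σ(Δz_t−Δz̄)² = 52.0000
r_1(Δz) = -31.0000 / 52.0000 = -0.596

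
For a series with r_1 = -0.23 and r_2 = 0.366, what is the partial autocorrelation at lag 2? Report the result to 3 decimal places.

φ_{22} = (r_2 − r_1²) / (1 − r_1²)
r_1² = (-0.23)² = 0.0529
Numerator = 0.366 − 0.0529 = 0.3131; denominator = 1 − 0.0529 = 0.9471
φ_{22} = 0.3131 / 0.9471 = 0.331

0.331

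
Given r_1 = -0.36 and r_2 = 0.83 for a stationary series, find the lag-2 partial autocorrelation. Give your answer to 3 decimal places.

0.805

φ_{22} = (r_2 − r_1²) / (1 − r_1²)
r_1² = (-0.36)² = 0.1296
Numerator = 0.83 − 0.1296 = 0.7004; denominator = 1 − 0.1296 = 0.8704
φ_{22} = 0.7004 / 0.8704 = 0.805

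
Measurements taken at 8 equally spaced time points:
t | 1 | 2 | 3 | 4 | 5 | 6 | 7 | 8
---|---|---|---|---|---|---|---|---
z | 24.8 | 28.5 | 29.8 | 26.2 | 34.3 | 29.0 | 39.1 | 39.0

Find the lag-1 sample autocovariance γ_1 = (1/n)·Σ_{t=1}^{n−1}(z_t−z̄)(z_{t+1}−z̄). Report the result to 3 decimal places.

6.250

Mean z̄ = (24.8 + 28.5 + 29.8 + 26.2 + 34.3 + 29.0 + 39.1 + 39.0)/8 = 31.3375
Σ_{t=1}^{7}(z_t−z̄)(z_{t+1}−z̄) = 50.0023
γ_1 = 50.0023 / 8 = 6.250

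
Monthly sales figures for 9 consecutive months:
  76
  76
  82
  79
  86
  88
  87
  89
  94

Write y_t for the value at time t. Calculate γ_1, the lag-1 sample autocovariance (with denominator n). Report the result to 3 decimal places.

Mean ȳ = (76 + 76 + 82 + 79 + 86 + 88 + 87 + 89 + 94)/9 = 84.1111
Σ_{t=1}^{8}(y_t−ȳ)(y_{t+1}−ȳ) = 165.0988
γ_1 = 165.0988 / 9 = 18.344

18.344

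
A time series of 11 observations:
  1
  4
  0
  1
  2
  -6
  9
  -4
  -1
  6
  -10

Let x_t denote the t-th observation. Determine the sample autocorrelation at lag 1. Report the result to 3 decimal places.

-0.549

Mean x̄ = (1 + 4 + 0 + 1 + 2 − 6 + 9 − 4 − 1 + 6 − 10)/11 = 0.1818
Numerator Σ_{t=1}^{10}(x_t−x̄)(x_{t+1}−x̄) = -160.0331
Denominator Σ(x_t−x̄)² = 291.6364
r_1 = -160.0331 / 291.6364 = -0.549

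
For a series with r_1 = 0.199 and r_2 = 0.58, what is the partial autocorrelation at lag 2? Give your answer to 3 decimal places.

φ_{22} = (r_2 − r_1²) / (1 − r_1²)
r_1² = (0.199)² = 0.039601
Numerator = 0.58 − 0.0396 = 0.5404; denominator = 1 − 0.0396 = 0.9604
φ_{22} = 0.5404 / 0.9604 = 0.563

0.563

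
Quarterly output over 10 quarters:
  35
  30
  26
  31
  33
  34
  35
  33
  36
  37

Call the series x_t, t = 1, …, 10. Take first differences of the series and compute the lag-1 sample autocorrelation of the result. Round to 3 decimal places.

0.077

First differences Δx: -5, -4, 5, 2, 1, 1, -2, 3, 1
Mean of differences = 0.2222
Numerator Σ(Δx_t−Δx̄)(Δx_{t+1}−Δx̄) = 6.6173
Denominator Σ(Δx_t−Δx̄)² = 85.5556
r_1(Δx) = 6.6173 / 85.5556 = 0.077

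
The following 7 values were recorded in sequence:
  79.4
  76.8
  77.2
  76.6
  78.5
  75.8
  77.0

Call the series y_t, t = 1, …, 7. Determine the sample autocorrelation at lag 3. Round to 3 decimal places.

-0.189

Mean ȳ = (79.4 + 76.8 + 77.2 + 76.6 + 78.5 + 75.8 + 77.0)/7 = 77.3286
Numerator Σ_{t=1}^{4}(y_t−ȳ)(y_{t+3}−ȳ) = -1.6924
Denominator Σ(y_t−ȳ)² = 8.9343
r_3 = -1.6924 / 8.9343 = -0.189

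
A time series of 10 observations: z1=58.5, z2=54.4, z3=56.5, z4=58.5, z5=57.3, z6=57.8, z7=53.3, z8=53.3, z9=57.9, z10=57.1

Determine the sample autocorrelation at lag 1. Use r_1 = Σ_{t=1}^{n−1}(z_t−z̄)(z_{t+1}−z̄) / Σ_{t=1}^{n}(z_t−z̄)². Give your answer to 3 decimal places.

0.020

Mean z̄ = (58.5 + 54.4 + 56.5 + 58.5 + 57.3 + 57.8 + 53.3 + 53.3 + 57.9 + 57.1)/10 = 56.4600
Numerator Σ_{t=1}^{9}(z_t−z̄)(z_{t+1}−z̄) = 0.7584
Denominator Σ(z_t−z̄)² = 37.5240
r_1 = 0.7584 / 37.5240 = 0.020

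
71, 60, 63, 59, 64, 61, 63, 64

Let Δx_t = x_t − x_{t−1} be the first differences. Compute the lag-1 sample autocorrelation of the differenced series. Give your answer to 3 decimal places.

-0.461

First differences Δx: -11, 3, -4, 5, -3, 2, 1
Mean of differences = -1.0000
Numerator Σ(Δx_t−Δx̄)(Δx_{t+1}−Δx̄) = -82.0000
Denominator Σ(Δx_t−Δx̄)² = 178.0000
r_1(Δx) = -82.0000 / 178.0000 = -0.461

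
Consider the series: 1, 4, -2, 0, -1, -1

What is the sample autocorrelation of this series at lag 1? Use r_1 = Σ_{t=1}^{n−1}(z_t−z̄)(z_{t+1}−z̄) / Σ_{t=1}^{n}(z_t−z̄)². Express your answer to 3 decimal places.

Mean z̄ = (1 + 4 − 2 + 0 − 1 − 1)/6 = 0.1667
Deviations from mean: 0.8333, 3.8333, -2.1667, -0.1667, -1.1667, -1.1667
Σ(z_t−z̄)(z_{t+1}−z̄) = (3.1944) + (-8.3056) + (0.3611) + (0.1944) + (1.3611) = -3.1944
Denominator Σ(z_t−z̄)² = 22.8333
r_1 = -3.1944 / 22.8333 = -0.140

-0.140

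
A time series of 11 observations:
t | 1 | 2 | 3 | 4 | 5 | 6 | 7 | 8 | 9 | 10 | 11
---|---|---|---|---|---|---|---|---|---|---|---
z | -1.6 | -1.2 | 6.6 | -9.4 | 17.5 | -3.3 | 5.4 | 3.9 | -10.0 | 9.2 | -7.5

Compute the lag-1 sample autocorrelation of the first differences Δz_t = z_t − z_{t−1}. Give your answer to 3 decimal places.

First differences Δz: 0.4, 7.8, -16.0, 26.9, -20.8, 8.7, -1.5, -13.9, 19.2, -16.7
Mean of differences = -0.5900
Numerator Σ(Δz_t−Δz̄)(Δz_{t+1}−Δz̄) = -1866.4921
Denominator Σ(Δz_t−Δz̄)² = 2388.4490
r_1(Δz) = -1866.4921 / 2388.4490 = -0.781

-0.781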